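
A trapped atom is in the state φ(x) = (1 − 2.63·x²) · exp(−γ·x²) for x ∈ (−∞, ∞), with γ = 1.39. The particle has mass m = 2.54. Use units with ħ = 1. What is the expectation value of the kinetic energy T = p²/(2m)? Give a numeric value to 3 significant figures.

T = −(ħ²/2m) d²/dx², so ⟨T⟩ = −(ħ²/2m) ∫ φ*·φ'' dx / ∫|φ|² dx; with m = 2.54.
Expand each integrand as polynomial × e^(−2γx²) and use ∫x^(2j)·e^(−2γx²) dx = (2j−1)!!/(4γ)^j · √(π/(2γ)), odd powers → 0; here √(π/(2γ)) = 1.0630. Differentiate with the product rule, d/dx e^(−γx²) = −2γx·e^(−γx²).
State is unnormalized: ∫|φ|² dx = 0.77093, and ∫φ*·(−ħ²/2m · φ'') dx = 1.0216, so ⟨T⟩ = 1.0216 / 0.77093.
⟨T⟩ = 1.3252.

1.33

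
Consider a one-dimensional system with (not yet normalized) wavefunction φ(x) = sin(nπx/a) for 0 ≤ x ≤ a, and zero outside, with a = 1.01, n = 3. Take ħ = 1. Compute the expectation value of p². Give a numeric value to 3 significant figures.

87.1

p² φ = −ħ² d²φ/dx²; ⟨p²⟩ = −ħ² ∫ φ*·φ'' dx / ∫|φ|² dx.
d/dx sin(nπx/a) = (nπ/a)·cos(nπx/a) and d²/dx² sin(nπx/a) = −(nπ/a)²·sin(nπx/a); on 0 ≤ x ≤ a, ∫sin²(nπx/a) dx = a/2 and ∫sin(nπx/a)·cos(nπx/a) dx = 0.
State is unnormalized: ∫|φ|² dx = 0.50500, and ∫φ*·(−ħ² φ'') dx = 43.973, so ⟨p²⟩ = 43.973 / 0.50500.
⟨p²⟩ = 87.076.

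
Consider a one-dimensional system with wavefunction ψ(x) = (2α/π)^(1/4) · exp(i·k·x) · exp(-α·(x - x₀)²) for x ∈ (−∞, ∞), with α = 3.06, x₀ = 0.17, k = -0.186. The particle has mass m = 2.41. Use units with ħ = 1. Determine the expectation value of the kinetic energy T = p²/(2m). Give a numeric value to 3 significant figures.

T = −(ħ²/2m) d²/dx², so ⟨T⟩ = −(ħ²/2m) ∫ ψ*·ψ'' dx; with m = 2.41.
Gaussian moments (u = x − x₀): ∫u^(2j)·e^(−2αu²) du = (2j−1)!!/(4α)^j · √(π/(2α)), odd powers integrate to 0; here √(π/(2α)) = 0.71647. Derivatives: ψ′ = (ik − 2αu)·ψ, ψ″ = ((ik − 2αu)² − 2α)·ψ; the odd-in-u pieces drop out.
⟨T⟩ = 0.64203.

0.642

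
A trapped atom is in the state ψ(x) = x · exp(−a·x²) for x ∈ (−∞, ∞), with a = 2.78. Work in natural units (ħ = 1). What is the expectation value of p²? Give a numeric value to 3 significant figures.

8.34

p² ψ = −ħ² d²ψ/dx²; ⟨p²⟩ = −ħ² ∫ ψ*·ψ'' dx / ∫|ψ|² dx.
Expand each integrand as polynomial × e^(−2ax²) and use ∫x^(2j)·e^(−2ax²) dx = (2j−1)!!/(4a)^j · √(π/(2a)), odd powers → 0; here √(π/(2a)) = 0.75169. Differentiate with the product rule, d/dx e^(−ax²) = −2ax·e^(−ax²).
State is unnormalized: ∫|ψ|² dx = 0.067598, and ∫ψ*·(−ħ² ψ'') dx = 0.56377, so ⟨p²⟩ = 0.56377 / 0.067598.
⟨p²⟩ = 8.3400.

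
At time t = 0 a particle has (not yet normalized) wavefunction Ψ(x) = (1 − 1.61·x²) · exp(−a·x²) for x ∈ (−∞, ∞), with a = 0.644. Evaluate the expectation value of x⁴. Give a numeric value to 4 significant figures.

⟨x⁴⟩ = ∫ x⁴·|Ψ|² dx / ∫|Ψ|² dx (integrals over the domain).
Expand each integrand as polynomial × e^(−2ax²) and use ∫x^(2j)·e^(−2ax²) dx = (2j−1)!!/(4a)^j · √(π/(2a)), odd powers → 0; here √(π/(2a)) = 1.5618.
State is unnormalized: ∫|Ψ|² dx = 1.4398, and ∫Ψ*·x⁴·Ψ dx = 5.9464, so ⟨x⁴⟩ = 5.9464 / 1.4398.
⟨x⁴⟩ = 4.1302.

4.130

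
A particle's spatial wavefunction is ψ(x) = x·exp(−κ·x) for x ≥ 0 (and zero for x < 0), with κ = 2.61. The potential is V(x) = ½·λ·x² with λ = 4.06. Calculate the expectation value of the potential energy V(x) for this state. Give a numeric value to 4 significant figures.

⟨V⟩ = ∫ V(x)·|ψ|² dx / ∫|ψ|² dx.
Every integrand reduces to terms xʲ·e^(−2κx) on [0, ∞); use ∫₀^∞ xʲ·e^(−2κx) dx = j!/(2κ)^(j+1).
State is unnormalized: ∫|ψ|² dx = 0.014061, and ∫ψ*·V(x)·ψ dx = 0.012571, so ⟨V⟩ = 0.012571 / 0.014061.
⟨V⟩ = 0.89400.

0.8940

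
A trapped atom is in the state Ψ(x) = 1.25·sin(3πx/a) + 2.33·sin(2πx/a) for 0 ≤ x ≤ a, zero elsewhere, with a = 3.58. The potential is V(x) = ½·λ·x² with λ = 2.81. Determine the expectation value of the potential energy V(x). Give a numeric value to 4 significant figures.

⟨V⟩ = ∫ V(x)·|Ψ|² dx / ∫|Ψ|² dx.
On 0 ≤ x ≤ a (j ≠ l): ∫sin²(jπx/a) dx = a/2, ∫sin(jπx/a)·sin(lπx/a) dx = 0; diagonal moments ∫x·sin²(jπx/a) dx = a²/4, ∫x²·sin²(jπx/a) dx = a³·(1/6 − 1/(4j²π²)); cross terms ∫x·sin(jπx/a)·sin(lπx/a) dx = 0 for j + l even and −4jla²/(π²(j² − l²)²) for j + l odd, ∫x²·sin(jπx/a)·sin(lπx/a) dx = (−1)^(j+l)·4jla³/(π²(j² − l²)²); higher powers the same way via product-to-sum and parts.
State is unnormalized: ∫|Ψ|² dx = 12.515, and ∫Ψ*·V(x)·Ψ dx = 36.092, so ⟨V⟩ = 36.092 / 12.515.
⟨V⟩ = 2.8840.

2.884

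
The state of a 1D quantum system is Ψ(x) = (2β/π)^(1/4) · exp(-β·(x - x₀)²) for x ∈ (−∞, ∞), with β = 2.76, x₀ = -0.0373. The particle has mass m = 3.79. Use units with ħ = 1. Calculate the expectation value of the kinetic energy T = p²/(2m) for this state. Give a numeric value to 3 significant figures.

T = −(ħ²/2m) d²/dx², so ⟨T⟩ = −(ħ²/2m) ∫ Ψ*·Ψ'' dx; with m = 3.79.
Gaussian moments (u = x − x₀): ∫u^(2j)·e^(−2βu²) du = (2j−1)!!/(4β)^j · √(π/(2β)), odd powers integrate to 0; here √(π/(2β)) = 0.75441. Derivatives: d/dx e^(−βu²) = −2βu·e^(−βu²), d²/dx² e^(−βu²) = (4β²u² − 2β)·e^(−βu²).
⟨T⟩ = 0.36412.

0.364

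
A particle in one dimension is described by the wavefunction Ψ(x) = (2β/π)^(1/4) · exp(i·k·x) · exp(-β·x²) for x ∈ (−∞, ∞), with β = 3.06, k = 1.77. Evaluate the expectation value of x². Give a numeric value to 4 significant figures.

0.08170

⟨x²⟩ = ∫ x²·|Ψ|² dx (integrals over the domain).
Gaussian moments: ∫x^(2j)·e^(−2βx²) dx = (2j−1)!!/(4β)^j · √(π/(2β)), odd powers integrate to 0; here √(π/(2β)) = 0.71647.
⟨x²⟩ = 0.081699.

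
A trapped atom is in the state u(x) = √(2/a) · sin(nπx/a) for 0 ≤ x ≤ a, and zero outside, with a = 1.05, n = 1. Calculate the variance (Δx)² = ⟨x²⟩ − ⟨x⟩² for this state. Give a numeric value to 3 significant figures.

0.0360

Compute ⟨x⟩ and ⟨x²⟩ separately, then (Δx)² = ⟨x²⟩ − ⟨x⟩².
With sin²θ = (1 − cos2θ)/2 on 0 ≤ x ≤ a: ∫sin²(nπx/a) dx = a/2, ∫x·sin²(nπx/a) dx = a²/4, ∫x²·sin²(nπx/a) dx = a³·(1/6 − 1/(4n²π²)); higher powers xᵏ the same way, integrating xᵏ·cos(2nπx/a) by parts.
⟨x⟩ = 0.52500 and ⟨x²⟩ = 0.31165.
(Δx)² = 0.31165 − (0.52500)² = 0.036022.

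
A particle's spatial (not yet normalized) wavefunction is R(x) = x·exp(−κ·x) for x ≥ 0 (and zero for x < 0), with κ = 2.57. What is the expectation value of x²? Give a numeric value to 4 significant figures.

⟨x²⟩ = ∫ x²·|R|² dx / ∫|R|² dx (integrals over the domain).
Every integrand reduces to terms xʲ·e^(−2κx) on [0, ∞); use ∫₀^∞ xʲ·e^(−2κx) dx = j!/(2κ)^(j+1).
State is unnormalized: ∫|R|² dx = 0.014728, and ∫R*·x²·R dx = 0.0066895, so ⟨x²⟩ = 0.0066895 / 0.014728.
⟨x²⟩ = 0.45421.

0.4542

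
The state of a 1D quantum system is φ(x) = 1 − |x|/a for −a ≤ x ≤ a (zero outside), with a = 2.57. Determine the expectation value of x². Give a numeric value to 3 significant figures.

⟨x²⟩ = ∫ x²·|φ|² dx / ∫|φ|² dx (integrals over the domain).
φ is even, so ∫ over [−a, a] = 2∫₀ᵃ with φ = 1 − x/a there: ∫₀ᵃ (1 − x/a)² dx = a/3, ∫₀ᵃ x²(1 − x/a)² dx = a³/30, ∫₀ᵃ x⁴(1 − x/a)² dx = a⁵/105.
State is unnormalized: ∫|φ|² dx = 1.7133, and ∫φ*·x²·φ dx = 1.1316, so ⟨x²⟩ = 1.1316 / 1.7133.
⟨x²⟩ = 0.66049.

0.660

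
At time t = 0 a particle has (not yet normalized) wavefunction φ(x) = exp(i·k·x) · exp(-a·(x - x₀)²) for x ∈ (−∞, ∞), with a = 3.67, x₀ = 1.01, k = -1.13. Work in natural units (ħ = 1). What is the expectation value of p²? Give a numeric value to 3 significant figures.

4.95

p² φ = −ħ² d²φ/dx²; ⟨p²⟩ = −ħ² ∫ φ*·φ'' dx / ∫|φ|² dx.
Gaussian moments (u = x − x₀): ∫u^(2j)·e^(−2au²) du = (2j−1)!!/(4a)^j · √(π/(2a)), odd powers integrate to 0; here √(π/(2a)) = 0.65422. Derivatives: φ′ = (ik − 2au)·φ, φ″ = ((ik − 2au)² − 2a)·φ; the odd-in-u pieces drop out.
State is unnormalized: ∫|φ|² dx = 0.65422, and ∫φ*·(−ħ² φ'') dx = 3.2364, so ⟨p²⟩ = 3.2364 / 0.65422.
⟨p²⟩ = 4.9469.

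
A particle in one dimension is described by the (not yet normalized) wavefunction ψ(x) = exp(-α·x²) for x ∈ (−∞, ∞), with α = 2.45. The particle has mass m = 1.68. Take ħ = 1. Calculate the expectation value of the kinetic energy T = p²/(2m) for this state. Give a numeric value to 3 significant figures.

T = −(ħ²/2m) d²/dx², so ⟨T⟩ = −(ħ²/2m) ∫ ψ*·ψ'' dx / ∫|ψ|² dx; with m = 1.68.
Gaussian moments: ∫x^(2j)·e^(−2αx²) dx = (2j−1)!!/(4α)^j · √(π/(2α)), odd powers integrate to 0; here √(π/(2α)) = 0.80071. Derivatives: d/dx e^(−αx²) = −2αx·e^(−αx²), d²/dx² e^(−αx²) = (4α²x² − 2α)·e^(−αx²).
State is unnormalized: ∫|ψ|² dx = 0.80071, and ∫ψ*·(−ħ²/2m · ψ'') dx = 0.58385, so ⟨T⟩ = 0.58385 / 0.80071.
⟨T⟩ = 0.72917.

0.729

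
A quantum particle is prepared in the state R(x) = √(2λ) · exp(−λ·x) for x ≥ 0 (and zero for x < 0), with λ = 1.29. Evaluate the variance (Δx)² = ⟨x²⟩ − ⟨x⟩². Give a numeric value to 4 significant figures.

Compute ⟨x⟩ and ⟨x²⟩ separately, then (Δx)² = ⟨x²⟩ − ⟨x⟩².
Every integrand reduces to terms xʲ·e^(−2λx) on [0, ∞); use ∫₀^∞ xʲ·e^(−2λx) dx = j!/(2λ)^(j+1).
⟨x⟩ = 0.38760 and ⟨x²⟩ = 0.30046.
(Δx)² = 0.30046 − (0.38760)² = 0.15023.

0.1502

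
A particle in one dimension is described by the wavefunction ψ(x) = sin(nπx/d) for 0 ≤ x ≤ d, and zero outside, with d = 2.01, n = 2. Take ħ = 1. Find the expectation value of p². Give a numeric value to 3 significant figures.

p² ψ = −ħ² d²ψ/dx²; ⟨p²⟩ = −ħ² ∫ ψ*·ψ'' dx / ∫|ψ|² dx.
d/dx sin(nπx/d) = (nπ/d)·cos(nπx/d) and d²/dx² sin(nπx/d) = −(nπ/d)²·sin(nπx/d); on 0 ≤ x ≤ d, ∫sin²(nπx/d) dx = d/2 and ∫sin(nπx/d)·cos(nπx/d) dx = 0.
State is unnormalized: ∫|ψ|² dx = 1.0050, and ∫ψ*·(−ħ² ψ'') dx = 9.8205, so ⟨p²⟩ = 9.8205 / 1.0050.
⟨p²⟩ = 9.7716.

9.77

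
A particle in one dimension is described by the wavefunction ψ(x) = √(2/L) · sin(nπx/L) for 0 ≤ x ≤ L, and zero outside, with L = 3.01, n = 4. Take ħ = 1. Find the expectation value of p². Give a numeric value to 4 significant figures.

p² ψ = −ħ² d²ψ/dx²; ⟨p²⟩ = −ħ² ∫ ψ*·ψ'' dx.
d/dx sin(nπx/L) = (nπ/L)·cos(nπx/L) and d²/dx² sin(nπx/L) = −(nπ/L)²·sin(nπx/L); on 0 ≤ x ≤ L, ∫sin²(nπx/L) dx = L/2 and ∫sin(nπx/L)·cos(nπx/L) dx = 0.
⟨p²⟩ = 17.430.

17.43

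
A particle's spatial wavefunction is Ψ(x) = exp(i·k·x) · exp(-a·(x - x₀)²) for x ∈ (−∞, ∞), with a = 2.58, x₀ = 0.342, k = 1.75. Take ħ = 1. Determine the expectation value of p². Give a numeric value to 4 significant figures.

5.643

p² Ψ = −ħ² d²Ψ/dx²; ⟨p²⟩ = −ħ² ∫ Ψ*·Ψ'' dx / ∫|Ψ|² dx.
Gaussian moments (u = x − x₀): ∫u^(2j)·e^(−2au²) du = (2j−1)!!/(4a)^j · √(π/(2a)), odd powers integrate to 0; here √(π/(2a)) = 0.78028. Derivatives: Ψ′ = (ik − 2au)·Ψ, Ψ″ = ((ik − 2au)² − 2a)·Ψ; the odd-in-u pieces drop out.
State is unnormalized: ∫|Ψ|² dx = 0.78028, and ∫Ψ*·(−ħ² Ψ'') dx = 4.4027, so ⟨p²⟩ = 4.4027 / 0.78028.
⟨p²⟩ = 5.6425.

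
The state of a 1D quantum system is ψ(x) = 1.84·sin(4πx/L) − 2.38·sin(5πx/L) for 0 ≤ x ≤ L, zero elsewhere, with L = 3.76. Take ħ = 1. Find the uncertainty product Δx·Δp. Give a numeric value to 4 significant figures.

3.043

Δx = √(⟨x²⟩−⟨x⟩²), Δp = √(⟨p²⟩−⟨p⟩²).
On 0 ≤ x ≤ L (j ≠ l): ∫sin²(jπx/L) dx = L/2, ∫sin(jπx/L)·sin(lπx/L) dx = 0; diagonal moments ∫x·sin²(jπx/L) dx = L²/4, ∫x²·sin²(jπx/L) dx = L³·(1/6 − 1/(4j²π²)); cross terms ∫x·sin(jπx/L)·sin(lπx/L) dx = 0 for j + l even and −4jlL²/(π²(j² − l²)²) for j + l odd, ∫x²·sin(jπx/L)·sin(lπx/L) dx = (−1)^(j+l)·4jlL³/(π²(j² − l²)²); higher powers the same way via product-to-sum and parts. d²/dx² sin(jπx/L) = −(jπ/L)²·sin(jπx/L); on 0 ≤ x ≤ L, ∫sin²(jπx/L) dx = L/2 and ∫sin(jπx/L)·sin(lπx/L) dx = 0 for j ≠ l, so only diagonal terms survive in ∫|ψ|² and ∫ψ·ψ″; ∫ψ·ψ′ dx = [ψ²/2] between the walls = 0.
Normalization: ∫|ψ|² dx = 17.014.
⟨x⟩ = 2.6083, ⟨x²⟩ = 7.4162 ⇒ Δx = 0.78298.
⟨p⟩ = 0.0000, ⟨p²⟩ = 15.102 ⇒ Δp = 3.8862.
Δx·Δp = 3.0428.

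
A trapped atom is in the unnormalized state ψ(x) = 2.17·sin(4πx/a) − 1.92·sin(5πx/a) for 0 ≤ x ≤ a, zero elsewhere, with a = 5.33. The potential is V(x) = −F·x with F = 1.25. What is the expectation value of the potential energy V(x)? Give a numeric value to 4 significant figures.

-4.655

⟨V⟩ = ∫ V(x)·|ψ|² dx / ∫|ψ|² dx.
On 0 ≤ x ≤ a (j ≠ l): ∫sin²(jπx/a) dx = a/2, ∫sin(jπx/a)·sin(lπx/a) dx = 0; diagonal moments ∫x·sin²(jπx/a) dx = a²/4, ∫x²·sin²(jπx/a) dx = a³·(1/6 − 1/(4j²π²)); cross terms ∫x·sin(jπx/a)·sin(lπx/a) dx = 0 for j + l even and −4jla²/(π²(j² − l²)²) for j + l odd, ∫x²·sin(jπx/a)·sin(lπx/a) dx = (−1)^(j+l)·4jla³/(π²(j² − l²)²); higher powers the same way via product-to-sum and parts.
State is unnormalized: ∫|ψ|² dx = 22.373, and ∫ψ*·V(x)·ψ dx = -104.14, so ⟨V⟩ = -104.14 / 22.373.
⟨V⟩ = -4.6548.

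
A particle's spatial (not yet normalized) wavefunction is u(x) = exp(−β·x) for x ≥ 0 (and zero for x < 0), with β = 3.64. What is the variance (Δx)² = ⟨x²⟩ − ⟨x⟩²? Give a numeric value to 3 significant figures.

0.0189

Compute ⟨x⟩ and ⟨x²⟩ separately, then (Δx)² = ⟨x²⟩ − ⟨x⟩².
Every integrand reduces to terms xʲ·e^(−2βx) on [0, ∞); use ∫₀^∞ xʲ·e^(−2βx) dx = j!/(2β)^(j+1).
Normalization: ∫|u|² dx = 0.13736.
⟨x⟩ = 0.13736 and ⟨x²⟩ = 0.037737.
(Δx)² = 0.037737 − (0.13736)² = 0.018868.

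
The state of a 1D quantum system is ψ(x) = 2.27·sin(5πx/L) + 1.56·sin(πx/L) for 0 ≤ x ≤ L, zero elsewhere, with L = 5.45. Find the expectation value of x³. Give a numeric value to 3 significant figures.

⟨x³⟩ = ∫ x³·|ψ|² dx / ∫|ψ|² dx (integrals over the domain).
On 0 ≤ x ≤ L (j ≠ l): ∫sin²(jπx/L) dx = L/2, ∫sin(jπx/L)·sin(lπx/L) dx = 0; diagonal moments ∫x·sin²(jπx/L) dx = L²/4, ∫x²·sin²(jπx/L) dx = L³·(1/6 − 1/(4j²π²)); cross terms ∫x·sin(jπx/L)·sin(lπx/L) dx = 0 for j + l even and −4jlL²/(π²(j² − l²)²) for j + l odd, ∫x²·sin(jπx/L)·sin(lπx/L) dx = (−1)^(j+l)·4jlL³/(π²(j² − l²)²); higher powers the same way via product-to-sum and parts.
State is unnormalized: ∫|ψ|² dx = 20.673, and ∫ψ*·x³·ψ dx = 781.13, so ⟨x³⟩ = 781.13 / 20.673.
⟨x³⟩ = 37.784.

37.8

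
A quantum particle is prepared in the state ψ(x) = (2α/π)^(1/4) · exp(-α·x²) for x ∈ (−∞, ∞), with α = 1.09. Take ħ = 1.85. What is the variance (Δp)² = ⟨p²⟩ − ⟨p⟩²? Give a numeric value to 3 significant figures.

Compute ⟨p⟩ and ⟨p²⟩ separately; (Δp)² = ⟨p²⟩ − ⟨p⟩².
Gaussian moments: ∫x^(2j)·e^(−2αx²) dx = (2j−1)!!/(4α)^j · √(π/(2α)), odd powers integrate to 0; here √(π/(2α)) = 1.2005. Derivatives: d/dx e^(−αx²) = −2αx·e^(−αx²), d²/dx² e^(−αx²) = (4α²x² − 2α)·e^(−αx²).
⟨p⟩ = 0.0000 and ⟨p²⟩ = 3.7305.
(Δp)² = 3.7305 − (0.0000)² = 3.7305.

3.73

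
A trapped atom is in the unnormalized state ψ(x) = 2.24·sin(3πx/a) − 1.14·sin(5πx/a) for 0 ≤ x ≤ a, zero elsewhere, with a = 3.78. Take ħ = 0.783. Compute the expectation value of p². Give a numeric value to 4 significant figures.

p² ψ = −ħ² d²ψ/dx²; ⟨p²⟩ = −ħ² ∫ ψ*·ψ'' dx / ∫|ψ|² dx.
d²/dx² sin(jπx/a) = −(jπ/a)²·sin(jπx/a); on 0 ≤ x ≤ a, ∫sin²(jπx/a) dx = a/2 and ∫sin(jπx/a)·sin(lπx/a) dx = 0 for j ≠ l, so only diagonal terms survive in ∫|ψ|² and ∫ψ·ψ″; ∫ψ·ψ′ dx = [ψ²/2] between the walls = 0.
State is unnormalized: ∫|ψ|² dx = 11.940, and ∫ψ*·(−ħ² ψ'') dx = 62.149, so ⟨p²⟩ = 62.149 / 11.940.
⟨p²⟩ = 5.2053.

5.205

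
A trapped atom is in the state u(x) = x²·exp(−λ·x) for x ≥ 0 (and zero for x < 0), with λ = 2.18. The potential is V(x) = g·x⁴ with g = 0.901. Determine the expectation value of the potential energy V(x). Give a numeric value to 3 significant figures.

⟨V⟩ = ∫ V(x)·|u|² dx / ∫|u|² dx.
Every integrand reduces to terms xʲ·e^(−2λx) on [0, ∞); use ∫₀^∞ xʲ·e^(−2λx) dx = j!/(2λ)^(j+1).
State is unnormalized: ∫|u|² dx = 0.015233, and ∫u*·V(x)·u dx = 0.063807, so ⟨V⟩ = 0.063807 / 0.015233.
⟨V⟩ = 4.1888.

4.19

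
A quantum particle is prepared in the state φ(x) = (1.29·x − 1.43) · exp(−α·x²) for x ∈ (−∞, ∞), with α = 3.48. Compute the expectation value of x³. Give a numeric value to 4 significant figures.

⟨x³⟩ = ∫ x³·|φ|² dx / ∫|φ|² dx (integrals over the domain).
Expand each integrand as polynomial × e^(−2αx²) and use ∫x^(2j)·e^(−2αx²) dx = (2j−1)!!/(4α)^j · √(π/(2α)), odd powers → 0; here √(π/(2α)) = 0.67185.
State is unnormalized: ∫|φ|² dx = 1.4542, and ∫φ*·x³·φ dx = -0.038377, so ⟨x³⟩ = -0.038377 / 1.4542.
⟨x³⟩ = -0.026391.

-0.02639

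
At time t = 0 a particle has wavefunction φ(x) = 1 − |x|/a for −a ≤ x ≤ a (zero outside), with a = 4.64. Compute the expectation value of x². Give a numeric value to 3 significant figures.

⟨x²⟩ = ∫ x²·|φ|² dx / ∫|φ|² dx (integrals over the domain).
φ is even, so ∫ over [−a, a] = 2∫₀ᵃ with φ = 1 − x/a there: ∫₀ᵃ (1 − x/a)² dx = a/3, ∫₀ᵃ x²(1 − x/a)² dx = a³/30, ∫₀ᵃ x⁴(1 − x/a)² dx = a⁵/105.
State is unnormalized: ∫|φ|² dx = 3.0933, and ∫φ*·x²·φ dx = 6.6598, so ⟨x²⟩ = 6.6598 / 3.0933.
⟨x²⟩ = 2.1530.

2.15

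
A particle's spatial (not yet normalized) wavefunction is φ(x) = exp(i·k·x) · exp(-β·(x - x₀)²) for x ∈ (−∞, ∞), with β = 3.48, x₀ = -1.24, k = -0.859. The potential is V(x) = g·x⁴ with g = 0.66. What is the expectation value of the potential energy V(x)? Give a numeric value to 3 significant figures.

2.01

⟨V⟩ = ∫ V(x)·|φ|² dx / ∫|φ|² dx.
Gaussian moments (u = x − x₀): ∫u^(2j)·e^(−2βu²) du = (2j−1)!!/(4β)^j · √(π/(2β)), odd powers integrate to 0; here √(π/(2β)) = 0.67185.
State is unnormalized: ∫|φ|² dx = 0.67185, and ∫φ*·V(x)·φ dx = 1.3491, so ⟨V⟩ = 1.3491 / 0.67185.
⟨V⟩ = 2.0080.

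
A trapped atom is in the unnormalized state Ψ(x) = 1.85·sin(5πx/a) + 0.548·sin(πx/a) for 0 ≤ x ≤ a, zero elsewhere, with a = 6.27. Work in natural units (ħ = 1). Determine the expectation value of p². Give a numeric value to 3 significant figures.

5.79

p² Ψ = −ħ² d²Ψ/dx²; ⟨p²⟩ = −ħ² ∫ Ψ*·Ψ'' dx / ∫|Ψ|² dx.
d²/dx² sin(jπx/a) = −(jπ/a)²·sin(jπx/a); on 0 ≤ x ≤ a, ∫sin²(jπx/a) dx = a/2 and ∫sin(jπx/a)·sin(lπx/a) dx = 0 for j ≠ l, so only diagonal terms survive in ∫|Ψ|² and ∫Ψ·Ψ″; ∫Ψ·Ψ′ dx = [Ψ²/2] between the walls = 0.
State is unnormalized: ∫|Ψ|² dx = 11.671, and ∫Ψ*·(−ħ² Ψ'') dx = 67.578, so ⟨p²⟩ = 67.578 / 11.671.
⟨p²⟩ = 5.7903.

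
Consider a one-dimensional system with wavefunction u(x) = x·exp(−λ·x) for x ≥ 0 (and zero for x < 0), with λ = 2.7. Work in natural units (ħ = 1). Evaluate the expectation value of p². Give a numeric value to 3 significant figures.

7.29

p² u = −ħ² d²u/dx²; ⟨p²⟩ = −ħ² ∫ u*·u'' dx / ∫|u|² dx.
Differentiate x·exp(−λ·x) with the product rule; every integrand then reduces to terms xʲ·e^(−2λx) on [0, ∞), with ∫₀^∞ xʲ·e^(−2λx) dx = j!/(2λ)^(j+1).
State is unnormalized: ∫|u|² dx = 0.012701, and ∫u*·(−ħ² u'') dx = 0.092593, so ⟨p²⟩ = 0.092593 / 0.012701.
⟨p²⟩ = 7.2900.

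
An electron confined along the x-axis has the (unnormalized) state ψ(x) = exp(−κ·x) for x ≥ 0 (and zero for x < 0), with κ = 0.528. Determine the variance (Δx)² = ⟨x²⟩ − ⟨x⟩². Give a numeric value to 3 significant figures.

Compute ⟨x⟩ and ⟨x²⟩ separately, then (Δx)² = ⟨x²⟩ − ⟨x⟩².
Every integrand reduces to terms xʲ·e^(−2κx) on [0, ∞); use ∫₀^∞ xʲ·e^(−2κx) dx = j!/(2κ)^(j+1).
Normalization: ∫|ψ|² dx = 0.94697.
⟨x⟩ = 0.94697 and ⟨x²⟩ = 1.7935.
(Δx)² = 1.7935 − (0.94697)² = 0.89675.

0.897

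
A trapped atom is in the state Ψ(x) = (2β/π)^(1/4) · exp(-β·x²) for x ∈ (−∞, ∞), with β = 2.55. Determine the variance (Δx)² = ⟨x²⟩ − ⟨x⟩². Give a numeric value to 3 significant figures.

Compute ⟨x⟩ and ⟨x²⟩ separately, then (Δx)² = ⟨x²⟩ − ⟨x⟩².
Gaussian moments: ∫x^(2j)·e^(−2βx²) dx = (2j−1)!!/(4β)^j · √(π/(2β)), odd powers integrate to 0; here √(π/(2β)) = 0.78486.
⟨x⟩ = 0.0000 and ⟨x²⟩ = 0.098039.
(Δx)² = 0.098039 − (0.0000)² = 0.098039.

0.0980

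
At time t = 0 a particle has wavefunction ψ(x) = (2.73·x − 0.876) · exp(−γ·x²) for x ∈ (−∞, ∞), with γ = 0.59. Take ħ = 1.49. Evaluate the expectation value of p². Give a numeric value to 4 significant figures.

3.417

p² ψ = −ħ² d²ψ/dx²; ⟨p²⟩ = −ħ² ∫ ψ*·ψ'' dx / ∫|ψ|² dx.
Expand each integrand as polynomial × e^(−2γx²) and use ∫x^(2j)·e^(−2γx²) dx = (2j−1)!!/(4γ)^j · √(π/(2γ)), odd powers → 0; here √(π/(2γ)) = 1.6317. Differentiate with the product rule, d/dx e^(−γx²) = −2γx·e^(−γx²).
State is unnormalized: ∫|ψ|² dx = 6.4050, and ∫ψ*·(−ħ² ψ'') dx = 21.889, so ⟨p²⟩ = 21.889 / 6.4050.
⟨p²⟩ = 3.4174.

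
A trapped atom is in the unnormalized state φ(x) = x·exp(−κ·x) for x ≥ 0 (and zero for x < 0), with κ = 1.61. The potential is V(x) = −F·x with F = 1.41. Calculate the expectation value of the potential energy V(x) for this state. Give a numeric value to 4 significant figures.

⟨V⟩ = ∫ V(x)·|φ|² dx / ∫|φ|² dx.
Every integrand reduces to terms xʲ·e^(−2κx) on [0, ∞); use ∫₀^∞ xʲ·e^(−2κx) dx = j!/(2κ)^(j+1).
State is unnormalized: ∫|φ|² dx = 0.059905, and ∫φ*·V(x)·φ dx = -0.078695, so ⟨V⟩ = -0.078695 / 0.059905.
⟨V⟩ = -1.3137.

-1.314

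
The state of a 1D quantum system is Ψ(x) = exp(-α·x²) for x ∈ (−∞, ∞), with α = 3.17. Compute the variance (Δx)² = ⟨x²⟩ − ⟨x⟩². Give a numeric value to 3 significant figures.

Compute ⟨x⟩ and ⟨x²⟩ separately, then (Δx)² = ⟨x²⟩ − ⟨x⟩².
Gaussian moments: ∫x^(2j)·e^(−2αx²) dx = (2j−1)!!/(4α)^j · √(π/(2α)), odd powers integrate to 0; here √(π/(2α)) = 0.70393.
Normalization: ∫|Ψ|² dx = 0.70393.
⟨x⟩ = 0.0000 and ⟨x²⟩ = 0.078864.
(Δx)² = 0.078864 − (0.0000)² = 0.078864.

0.0789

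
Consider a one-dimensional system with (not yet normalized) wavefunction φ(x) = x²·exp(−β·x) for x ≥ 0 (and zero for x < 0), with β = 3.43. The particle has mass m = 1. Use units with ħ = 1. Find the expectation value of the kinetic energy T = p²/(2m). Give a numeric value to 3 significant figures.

T = −(ħ²/2m) d²/dx², so ⟨T⟩ = −(ħ²/2m) ∫ φ*·φ'' dx / ∫|φ|² dx; with m = 1.
Differentiate x²·exp(−β·x) with the product rule; every integrand then reduces to terms xʲ·e^(−2βx) on [0, ∞), with ∫₀^∞ xʲ·e^(−2βx) dx = j!/(2β)^(j+1).
State is unnormalized: ∫|φ|² dx = 0.0015798, and ∫φ*·(−ħ²/2m · φ'') dx = 0.0030976, so ⟨T⟩ = 0.0030976 / 0.0015798.
⟨T⟩ = 1.9608.

1.96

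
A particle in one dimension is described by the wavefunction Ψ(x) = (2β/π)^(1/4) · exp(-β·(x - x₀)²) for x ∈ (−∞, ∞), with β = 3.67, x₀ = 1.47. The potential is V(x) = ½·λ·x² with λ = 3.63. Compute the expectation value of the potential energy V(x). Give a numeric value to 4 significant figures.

⟨V⟩ = ∫ V(x)·|Ψ|² dx.
Gaussian moments (u = x − x₀): ∫u^(2j)·e^(−2βu²) du = (2j−1)!!/(4β)^j · √(π/(2β)), odd powers integrate to 0; here √(π/(2β)) = 0.65422.
⟨V⟩ = 4.0457.

4.046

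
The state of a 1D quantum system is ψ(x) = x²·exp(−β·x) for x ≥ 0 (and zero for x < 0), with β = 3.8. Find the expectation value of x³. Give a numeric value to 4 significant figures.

0.4784

⟨x³⟩ = ∫ x³·|ψ|² dx / ∫|ψ|² dx (integrals over the domain).
Every integrand reduces to terms xʲ·e^(−2βx) on [0, ∞); use ∫₀^∞ xʲ·e^(−2βx) dx = j!/(2β)^(j+1).
State is unnormalized: ∫|ψ|² dx = 0.00094655, and ∫ψ*·x³·ψ dx = 0.00045282, so ⟨x³⟩ = 0.00045282 / 0.00094655.
⟨x³⟩ = 0.47839.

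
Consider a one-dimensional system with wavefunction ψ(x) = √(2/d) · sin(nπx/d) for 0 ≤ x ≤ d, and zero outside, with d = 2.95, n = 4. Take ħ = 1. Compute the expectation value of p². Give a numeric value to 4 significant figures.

p² ψ = −ħ² d²ψ/dx²; ⟨p²⟩ = −ħ² ∫ ψ*·ψ'' dx.
d/dx sin(nπx/d) = (nπ/d)·cos(nπx/d) and d²/dx² sin(nπx/d) = −(nπ/d)²·sin(nπx/d); on 0 ≤ x ≤ d, ∫sin²(nπx/d) dx = d/2 and ∫sin(nπx/d)·cos(nπx/d) dx = 0.
⟨p²⟩ = 18.146.

18.15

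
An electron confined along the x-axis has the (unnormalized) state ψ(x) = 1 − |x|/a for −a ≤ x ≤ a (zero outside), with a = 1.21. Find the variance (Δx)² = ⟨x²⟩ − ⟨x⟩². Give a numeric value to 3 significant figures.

Compute ⟨x⟩ and ⟨x²⟩ separately, then (Δx)² = ⟨x²⟩ − ⟨x⟩².
ψ is even, so ∫ over [−a, a] = 2∫₀ᵃ with ψ = 1 − x/a there: ∫₀ᵃ (1 − x/a)² dx = a/3, ∫₀ᵃ x²(1 − x/a)² dx = a³/30, ∫₀ᵃ x⁴(1 − x/a)² dx = a⁵/105.
Normalization: ∫|ψ|² dx = 0.80667.
⟨x⟩ = 0.0000 and ⟨x²⟩ = 0.14641.
(Δx)² = 0.14641 − (0.0000)² = 0.14641.

0.146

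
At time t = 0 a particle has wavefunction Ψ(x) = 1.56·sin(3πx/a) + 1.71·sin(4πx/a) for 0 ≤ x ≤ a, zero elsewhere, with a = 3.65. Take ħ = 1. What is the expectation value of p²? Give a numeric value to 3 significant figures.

p² Ψ = −ħ² d²Ψ/dx²; ⟨p²⟩ = −ħ² ∫ Ψ*·Ψ'' dx / ∫|Ψ|² dx.
d²/dx² sin(jπx/a) = −(jπ/a)²·sin(jπx/a); on 0 ≤ x ≤ a, ∫sin²(jπx/a) dx = a/2 and ∫sin(jπx/a)·sin(lπx/a) dx = 0 for j ≠ l, so only diagonal terms survive in ∫|Ψ|² and ∫Ψ·Ψ″; ∫Ψ·Ψ′ dx = [Ψ²/2] between the walls = 0.
State is unnormalized: ∫|Ψ|² dx = 9.7778, and ∫Ψ*·(−ħ² Ψ'') dx = 92.866, so ⟨p²⟩ = 92.866 / 9.7778.
⟨p²⟩ = 9.4977.

9.50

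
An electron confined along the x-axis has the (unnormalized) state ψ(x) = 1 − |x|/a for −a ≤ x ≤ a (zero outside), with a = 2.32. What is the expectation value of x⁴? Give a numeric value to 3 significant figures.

0.828

⟨x⁴⟩ = ∫ x⁴·|ψ|² dx / ∫|ψ|² dx (integrals over the domain).
ψ is even, so ∫ over [−a, a] = 2∫₀ᵃ with ψ = 1 − x/a there: ∫₀ᵃ (1 − x/a)² dx = a/3, ∫₀ᵃ x²(1 − x/a)² dx = a³/30, ∫₀ᵃ x⁴(1 − x/a)² dx = a⁵/105.
State is unnormalized: ∫|ψ|² dx = 1.5467, and ∫ψ*·x⁴·ψ dx = 1.2802, so ⟨x⁴⟩ = 1.2802 / 1.5467.
⟨x⁴⟩ = 0.82772.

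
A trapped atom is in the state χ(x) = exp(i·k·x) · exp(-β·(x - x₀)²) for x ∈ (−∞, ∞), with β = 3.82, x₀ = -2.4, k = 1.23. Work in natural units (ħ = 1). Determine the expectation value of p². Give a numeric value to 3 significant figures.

p² χ = −ħ² d²χ/dx²; ⟨p²⟩ = −ħ² ∫ χ*·χ'' dx / ∫|χ|² dx.
Gaussian moments (u = x − x₀): ∫u^(2j)·e^(−2βu²) du = (2j−1)!!/(4β)^j · √(π/(2β)), odd powers integrate to 0; here √(π/(2β)) = 0.64125. Derivatives: χ′ = (ik − 2βu)·χ, χ″ = ((ik − 2βu)² − 2β)·χ; the odd-in-u pieces drop out.
State is unnormalized: ∫|χ|² dx = 0.64125, and ∫χ*·(−ħ² χ'') dx = 3.4197, so ⟨p²⟩ = 3.4197 / 0.64125.
⟨p²⟩ = 5.3329.

5.33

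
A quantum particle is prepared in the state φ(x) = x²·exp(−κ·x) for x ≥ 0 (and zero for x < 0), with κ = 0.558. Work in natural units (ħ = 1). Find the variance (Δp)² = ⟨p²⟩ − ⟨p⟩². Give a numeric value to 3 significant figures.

0.104

Compute ⟨p⟩ and ⟨p²⟩ separately; (Δp)² = ⟨p²⟩ − ⟨p⟩².
Differentiate x²·exp(−κ·x) with the product rule; every integrand then reduces to terms xʲ·e^(−2κx) on [0, ∞), with ∫₀^∞ xʲ·e^(−2κx) dx = j!/(2κ)^(j+1).
Normalization: ∫|φ|² dx = 13.864.
⟨p⟩ = 0.0000 and ⟨p²⟩ = 0.10379.
(Δp)² = 0.10379 − (0.0000)² = 0.10379.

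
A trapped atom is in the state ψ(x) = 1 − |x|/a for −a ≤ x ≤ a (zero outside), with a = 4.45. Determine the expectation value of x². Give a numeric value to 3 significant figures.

⟨x²⟩ = ∫ x²·|ψ|² dx / ∫|ψ|² dx (integrals over the domain).
ψ is even, so ∫ over [−a, a] = 2∫₀ᵃ with ψ = 1 − x/a there: ∫₀ᵃ (1 − x/a)² dx = a/3, ∫₀ᵃ x²(1 − x/a)² dx = a³/30, ∫₀ᵃ x⁴(1 − x/a)² dx = a⁵/105.
State is unnormalized: ∫|ψ|² dx = 2.9667, and ∫ψ*·x²·ψ dx = 5.8747, so ⟨x²⟩ = 5.8747 / 2.9667.
⟨x²⟩ = 1.9803.

1.98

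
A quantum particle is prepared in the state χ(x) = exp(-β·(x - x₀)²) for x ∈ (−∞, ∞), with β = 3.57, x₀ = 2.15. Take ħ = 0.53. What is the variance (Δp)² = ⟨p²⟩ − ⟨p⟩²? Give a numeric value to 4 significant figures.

Compute ⟨p⟩ and ⟨p²⟩ separately; (Δp)² = ⟨p²⟩ − ⟨p⟩².
Gaussian moments (u = x − x₀): ∫u^(2j)·e^(−2βu²) du = (2j−1)!!/(4β)^j · √(π/(2β)), odd powers integrate to 0; here √(π/(2β)) = 0.66332. Derivatives: d/dx e^(−βu²) = −2βu·e^(−βu²), d²/dx² e^(−βu²) = (4β²u² − 2β)·e^(−βu²).
Normalization: ∫|χ|² dx = 0.66332.
⟨p⟩ = 0.0000 and ⟨p²⟩ = 1.0028.
(Δp)² = 1.0028 − (0.0000)² = 1.0028.

1.003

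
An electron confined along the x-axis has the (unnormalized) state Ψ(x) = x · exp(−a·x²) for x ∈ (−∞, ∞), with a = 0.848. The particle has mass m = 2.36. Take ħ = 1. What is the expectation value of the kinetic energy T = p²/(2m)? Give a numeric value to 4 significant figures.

T = −(ħ²/2m) d²/dx², so ⟨T⟩ = −(ħ²/2m) ∫ Ψ*·Ψ'' dx / ∫|Ψ|² dx; with m = 2.36.
Expand each integrand as polynomial × e^(−2ax²) and use ∫x^(2j)·e^(−2ax²) dx = (2j−1)!!/(4a)^j · √(π/(2a)), odd powers → 0; here √(π/(2a)) = 1.3610. Differentiate with the product rule, d/dx e^(−ax²) = −2ax·e^(−ax²).
State is unnormalized: ∫|Ψ|² dx = 0.40124, and ∫Ψ*·(−ħ²/2m · Ψ'') dx = 0.21626, so ⟨T⟩ = 0.21626 / 0.40124.
⟨T⟩ = 0.53898.

0.5390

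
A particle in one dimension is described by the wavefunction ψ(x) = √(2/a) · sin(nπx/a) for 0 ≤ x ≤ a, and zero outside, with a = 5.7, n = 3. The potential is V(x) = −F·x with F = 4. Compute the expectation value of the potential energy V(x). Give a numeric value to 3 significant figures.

-11.4

⟨V⟩ = ∫ V(x)·|ψ|² dx.
With sin²θ = (1 − cos2θ)/2 on 0 ≤ x ≤ a: ∫sin²(nπx/a) dx = a/2, ∫x·sin²(nπx/a) dx = a²/4, ∫x²·sin²(nπx/a) dx = a³·(1/6 − 1/(4n²π²)); higher powers xᵏ the same way, integrating xᵏ·cos(2nπx/a) by parts.
⟨V⟩ = -11.400.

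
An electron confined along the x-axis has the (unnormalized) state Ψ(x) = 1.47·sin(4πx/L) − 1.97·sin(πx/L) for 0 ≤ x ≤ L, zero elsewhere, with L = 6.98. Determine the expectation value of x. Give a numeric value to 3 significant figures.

⟨x⟩ = ∫ x·|Ψ|² dx / ∫|Ψ|² dx (integrals over the domain).
On 0 ≤ x ≤ L (j ≠ l): ∫sin²(jπx/L) dx = L/2, ∫sin(jπx/L)·sin(lπx/L) dx = 0; diagonal moments ∫x·sin²(jπx/L) dx = L²/4, ∫x²·sin²(jπx/L) dx = L³·(1/6 − 1/(4j²π²)); cross terms ∫x·sin(jπx/L)·sin(lπx/L) dx = 0 for j + l even and −4jlL²/(π²(j² − l²)²) for j + l odd, ∫x²·sin(jπx/L)·sin(lπx/L) dx = (−1)^(j+l)·4jlL³/(π²(j² − l²)²); higher powers the same way via product-to-sum and parts.
State is unnormalized: ∫|Ψ|² dx = 21.086, and ∫Ψ*·x·Ψ dx = 75.623, so ⟨x⟩ = 75.623 / 21.086.
⟨x⟩ = 3.5864.

3.59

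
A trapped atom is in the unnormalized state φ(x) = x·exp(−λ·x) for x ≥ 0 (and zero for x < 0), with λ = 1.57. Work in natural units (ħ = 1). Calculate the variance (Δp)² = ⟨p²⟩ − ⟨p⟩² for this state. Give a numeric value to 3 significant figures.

Compute ⟨p⟩ and ⟨p²⟩ separately; (Δp)² = ⟨p²⟩ − ⟨p⟩².
Differentiate x·exp(−λ·x) with the product rule; every integrand then reduces to terms xʲ·e^(−2λx) on [0, ∞), with ∫₀^∞ xʲ·e^(−2λx) dx = j!/(2λ)^(j+1).
Normalization: ∫|φ|² dx = 0.064601.
⟨p⟩ = 0.0000 and ⟨p²⟩ = 2.4649.
(Δp)² = 2.4649 − (0.0000)² = 2.4649.

2.46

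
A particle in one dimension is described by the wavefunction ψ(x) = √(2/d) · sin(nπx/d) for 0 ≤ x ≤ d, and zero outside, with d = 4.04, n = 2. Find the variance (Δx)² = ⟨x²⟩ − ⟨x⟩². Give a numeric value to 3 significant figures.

Compute ⟨x⟩ and ⟨x²⟩ separately, then (Δx)² = ⟨x²⟩ − ⟨x⟩².
With sin²θ = (1 − cos2θ)/2 on 0 ≤ x ≤ d: ∫sin²(nπx/d) dx = d/2, ∫x·sin²(nπx/d) dx = d²/4, ∫x²·sin²(nπx/d) dx = d³·(1/6 − 1/(4n²π²)); higher powers xᵏ the same way, integrating xᵏ·cos(2nπx/d) by parts.
⟨x⟩ = 2.0200 and ⟨x²⟩ = 5.2338.
(Δx)² = 5.2338 − (2.0200)² = 1.1534.

1.15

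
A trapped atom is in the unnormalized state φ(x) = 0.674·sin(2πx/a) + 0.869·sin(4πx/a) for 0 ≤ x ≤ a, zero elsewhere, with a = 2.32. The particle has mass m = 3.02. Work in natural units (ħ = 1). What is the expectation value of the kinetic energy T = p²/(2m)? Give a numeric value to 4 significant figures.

3.489

T = −(ħ²/2m) d²/dx², so ⟨T⟩ = −(ħ²/2m) ∫ φ*·φ'' dx / ∫|φ|² dx; with m = 3.02.
d²/dx² sin(jπx/a) = −(jπ/a)²·sin(jπx/a); on 0 ≤ x ≤ a, ∫sin²(jπx/a) dx = a/2 and ∫sin(jπx/a)·sin(lπx/a) dx = 0 for j ≠ l, so only diagonal terms survive in ∫|φ|² and ∫φ·φ″; ∫φ·φ′ dx = [φ²/2] between the walls = 0.
State is unnormalized: ∫|φ|² dx = 1.4029, and ∫φ*·(−ħ²/2m · φ'') dx = 4.8950, so ⟨T⟩ = 4.8950 / 1.4029.
⟨T⟩ = 3.4891.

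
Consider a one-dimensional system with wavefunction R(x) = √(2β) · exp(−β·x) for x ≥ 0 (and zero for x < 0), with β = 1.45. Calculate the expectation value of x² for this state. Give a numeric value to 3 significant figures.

⟨x²⟩ = ∫ x²·|R|² dx (integrals over the domain).
Every integrand reduces to terms xʲ·e^(−2βx) on [0, ∞); use ∫₀^∞ xʲ·e^(−2βx) dx = j!/(2β)^(j+1).
⟨x²⟩ = 0.23781.

0.238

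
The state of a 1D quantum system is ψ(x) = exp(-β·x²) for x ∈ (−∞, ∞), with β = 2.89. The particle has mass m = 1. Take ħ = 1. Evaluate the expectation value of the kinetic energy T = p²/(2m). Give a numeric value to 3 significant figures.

T = −(ħ²/2m) d²/dx², so ⟨T⟩ = −(ħ²/2m) ∫ ψ*·ψ'' dx / ∫|ψ|² dx; with m = 1.
Gaussian moments: ∫x^(2j)·e^(−2βx²) dx = (2j−1)!!/(4β)^j · √(π/(2β)), odd powers integrate to 0; here √(π/(2β)) = 0.73724. Derivatives: d/dx e^(−βx²) = −2βx·e^(−βx²), d²/dx² e^(−βx²) = (4β²x² − 2β)·e^(−βx²).
State is unnormalized: ∫|ψ|² dx = 0.73724, and ∫ψ*·(−ħ²/2m · ψ'') dx = 1.0653, so ⟨T⟩ = 1.0653 / 0.73724.
⟨T⟩ = 1.4450.

1.45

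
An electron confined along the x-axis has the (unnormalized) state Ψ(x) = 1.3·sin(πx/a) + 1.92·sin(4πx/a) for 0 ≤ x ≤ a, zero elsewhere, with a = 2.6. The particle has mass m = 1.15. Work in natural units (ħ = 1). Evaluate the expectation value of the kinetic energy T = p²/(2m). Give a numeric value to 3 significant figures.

7.16

T = −(ħ²/2m) d²/dx², so ⟨T⟩ = −(ħ²/2m) ∫ Ψ*·Ψ'' dx / ∫|Ψ|² dx; with m = 1.15.
d²/dx² sin(jπx/a) = −(jπ/a)²·sin(jπx/a); on 0 ≤ x ≤ a, ∫sin²(jπx/a) dx = a/2 and ∫sin(jπx/a)·sin(lπx/a) dx = 0 for j ≠ l, so only diagonal terms survive in ∫|Ψ|² and ∫Ψ·Ψ″; ∫Ψ·Ψ′ dx = [Ψ²/2] between the walls = 0.
State is unnormalized: ∫|Ψ|² dx = 6.9893, and ∫Ψ*·(−ħ²/2m · Ψ'') dx = 50.068, so ⟨T⟩ = 50.068 / 6.9893.
⟨T⟩ = 7.1635.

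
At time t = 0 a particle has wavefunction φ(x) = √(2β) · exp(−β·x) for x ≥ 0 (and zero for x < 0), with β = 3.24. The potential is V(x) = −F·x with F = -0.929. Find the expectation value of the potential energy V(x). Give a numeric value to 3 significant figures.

0.143

⟨V⟩ = ∫ V(x)·|φ|² dx.
Every integrand reduces to terms xʲ·e^(−2βx) on [0, ∞); use ∫₀^∞ xʲ·e^(−2βx) dx = j!/(2β)^(j+1).
⟨V⟩ = 0.14336.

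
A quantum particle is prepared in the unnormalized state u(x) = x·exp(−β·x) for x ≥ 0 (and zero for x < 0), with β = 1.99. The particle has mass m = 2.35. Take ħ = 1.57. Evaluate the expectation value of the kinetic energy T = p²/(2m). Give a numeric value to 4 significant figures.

2.077

T = −(ħ²/2m) d²/dx², so ⟨T⟩ = −(ħ²/2m) ∫ u*·u'' dx / ∫|u|² dx; with m = 2.35.
Differentiate x·exp(−β·x) with the product rule; every integrand then reduces to terms xʲ·e^(−2βx) on [0, ∞), with ∫₀^∞ xʲ·e^(−2βx) dx = j!/(2β)^(j+1).
State is unnormalized: ∫|u|² dx = 0.031723, and ∫u*·(−ħ²/2m · u'') dx = 0.065885, so ⟨T⟩ = 0.065885 / 0.031723.
⟨T⟩ = 2.0769.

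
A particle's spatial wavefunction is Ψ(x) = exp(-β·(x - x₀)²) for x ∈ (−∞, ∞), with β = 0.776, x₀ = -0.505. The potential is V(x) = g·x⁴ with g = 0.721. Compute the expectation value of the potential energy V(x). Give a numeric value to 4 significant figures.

0.6268

⟨V⟩ = ∫ V(x)·|Ψ|² dx / ∫|Ψ|² dx.
Gaussian moments (u = x − x₀): ∫u^(2j)·e^(−2βu²) du = (2j−1)!!/(4β)^j · √(π/(2β)), odd powers integrate to 0; here √(π/(2β)) = 1.4228.
State is unnormalized: ∫|Ψ|² dx = 1.4228, and ∫Ψ*·V(x)·Ψ dx = 0.89180, so ⟨V⟩ = 0.89180 / 1.4228.
⟨V⟩ = 0.62682.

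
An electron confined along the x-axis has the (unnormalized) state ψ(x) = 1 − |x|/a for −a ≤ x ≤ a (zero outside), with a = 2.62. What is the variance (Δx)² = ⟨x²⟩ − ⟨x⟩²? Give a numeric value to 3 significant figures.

0.686

Compute ⟨x⟩ and ⟨x²⟩ separately, then (Δx)² = ⟨x²⟩ − ⟨x⟩².
ψ is even, so ∫ over [−a, a] = 2∫₀ᵃ with ψ = 1 − x/a there: ∫₀ᵃ (1 − x/a)² dx = a/3, ∫₀ᵃ x²(1 − x/a)² dx = a³/30, ∫₀ᵃ x⁴(1 − x/a)² dx = a⁵/105.
Normalization: ∫|ψ|² dx = 1.7467.
⟨x⟩ = 0.0000 and ⟨x²⟩ = 0.68644.
(Δx)² = 0.68644 − (0.0000)² = 0.68644.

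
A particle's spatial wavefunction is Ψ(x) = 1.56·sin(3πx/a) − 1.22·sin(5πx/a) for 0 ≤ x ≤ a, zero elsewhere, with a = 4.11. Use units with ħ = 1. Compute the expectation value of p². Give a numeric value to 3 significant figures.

8.81

p² Ψ = −ħ² d²Ψ/dx²; ⟨p²⟩ = −ħ² ∫ Ψ*·Ψ'' dx / ∫|Ψ|² dx.
d²/dx² sin(jπx/a) = −(jπ/a)²·sin(jπx/a); on 0 ≤ x ≤ a, ∫sin²(jπx/a) dx = a/2 and ∫sin(jπx/a)·sin(lπx/a) dx = 0 for j ≠ l, so only diagonal terms survive in ∫|Ψ|² and ∫Ψ·Ψ″; ∫Ψ·Ψ′ dx = [Ψ²/2] between the walls = 0.
State is unnormalized: ∫|Ψ|² dx = 8.0597, and ∫Ψ*·(−ħ² Ψ'') dx = 70.975, so ⟨p²⟩ = 70.975 / 8.0597.
⟨p²⟩ = 8.8062.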